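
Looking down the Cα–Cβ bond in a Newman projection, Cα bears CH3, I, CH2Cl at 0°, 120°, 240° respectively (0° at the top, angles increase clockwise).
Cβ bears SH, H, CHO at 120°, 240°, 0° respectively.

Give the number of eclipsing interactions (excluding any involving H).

Non-H eclipsing pairs: CH3(0°)/CHO(0°); I(120°)/SH(120°) — 2 interactions.

2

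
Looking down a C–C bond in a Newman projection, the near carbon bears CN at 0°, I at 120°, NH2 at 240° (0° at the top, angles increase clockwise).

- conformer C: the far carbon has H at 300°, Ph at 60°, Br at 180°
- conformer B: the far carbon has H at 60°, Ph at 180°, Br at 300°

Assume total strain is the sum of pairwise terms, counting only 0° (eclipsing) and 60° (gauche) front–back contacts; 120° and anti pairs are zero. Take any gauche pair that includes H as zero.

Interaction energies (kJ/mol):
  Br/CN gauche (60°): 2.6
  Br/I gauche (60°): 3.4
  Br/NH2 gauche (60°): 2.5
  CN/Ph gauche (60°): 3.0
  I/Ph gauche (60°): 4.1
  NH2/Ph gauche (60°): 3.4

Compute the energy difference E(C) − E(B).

C (staggered): CN(0°)/Ph(60°) gauche 3.0; I(120°)/Ph(60°) gauche 4.1; I(120°)/Br(180°) gauche 3.4; NH2(240°)/Br(180°) gauche 2.5 → 13.0 kJ/mol.
B (staggered): CN(0°)/Br(300°) gauche 2.6; I(120°)/Ph(180°) gauche 4.1; NH2(240°)/Ph(180°) gauche 3.4; NH2(240°)/Br(300°) gauche 2.5 → 12.6 kJ/mol.
E(C) − E(B) = 13.0 − 12.6 = +0.4 kJ/mol.

+0.4 kJ/mol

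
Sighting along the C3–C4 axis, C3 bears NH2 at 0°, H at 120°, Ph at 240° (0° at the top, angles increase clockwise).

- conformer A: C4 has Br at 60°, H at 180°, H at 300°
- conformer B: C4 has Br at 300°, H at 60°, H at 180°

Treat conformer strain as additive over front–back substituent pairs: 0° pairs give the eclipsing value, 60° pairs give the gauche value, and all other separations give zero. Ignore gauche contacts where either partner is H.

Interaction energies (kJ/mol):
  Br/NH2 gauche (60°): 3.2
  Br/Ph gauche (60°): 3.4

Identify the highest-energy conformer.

B

A (staggered): NH2(0°)/Br(60°) gauche 3.2 → 3.2 kJ/mol.
B (staggered): NH2(0°)/Br(300°) gauche 3.2; Ph(240°)/Br(300°) gauche 3.4 → 6.6 kJ/mol.
B has the highest total (6.6 kJ/mol).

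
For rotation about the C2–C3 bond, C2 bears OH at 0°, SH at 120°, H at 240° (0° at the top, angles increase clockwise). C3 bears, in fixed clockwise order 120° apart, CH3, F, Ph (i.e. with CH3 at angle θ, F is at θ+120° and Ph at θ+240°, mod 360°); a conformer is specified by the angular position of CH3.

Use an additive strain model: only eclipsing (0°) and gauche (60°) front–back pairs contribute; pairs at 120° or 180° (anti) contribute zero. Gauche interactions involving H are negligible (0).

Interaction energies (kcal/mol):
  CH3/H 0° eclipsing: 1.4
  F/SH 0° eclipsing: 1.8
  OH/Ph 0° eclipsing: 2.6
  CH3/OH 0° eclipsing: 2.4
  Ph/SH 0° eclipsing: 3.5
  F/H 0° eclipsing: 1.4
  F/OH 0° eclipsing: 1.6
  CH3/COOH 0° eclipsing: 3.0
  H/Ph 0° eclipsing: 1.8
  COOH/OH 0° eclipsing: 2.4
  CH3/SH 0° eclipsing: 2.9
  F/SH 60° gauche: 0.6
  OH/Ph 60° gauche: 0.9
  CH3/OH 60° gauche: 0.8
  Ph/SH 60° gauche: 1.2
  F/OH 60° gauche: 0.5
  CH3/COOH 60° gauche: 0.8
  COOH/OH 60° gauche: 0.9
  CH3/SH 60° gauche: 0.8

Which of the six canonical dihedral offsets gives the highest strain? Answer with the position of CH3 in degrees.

CH3 at 0° (eclipsed): OH(0°)/CH3(0°) eclipsed 2.4; SH(120°)/F(120°) eclipsed 1.8; H(240°)/Ph(240°) eclipsed 1.8 → 6.0 kcal/mol.
CH3 at 60° (staggered): OH(0°)/CH3(60°) gauche 0.8; OH(0°)/Ph(300°) gauche 0.9; SH(120°)/CH3(60°) gauche 0.8; SH(120°)/F(180°) gauche 0.6 → 3.1 kcal/mol.
CH3 at 120° (eclipsed): OH(0°)/Ph(0°) eclipsed 2.6; SH(120°)/CH3(120°) eclipsed 2.9; H(240°)/F(240°) eclipsed 1.4 → 6.9 kcal/mol.
CH3 at 180° (staggered): OH(0°)/F(300°) gauche 0.5; OH(0°)/Ph(60°) gauche 0.9; SH(120°)/CH3(180°) gauche 0.8; SH(120°)/Ph(60°) gauche 1.2 → 3.4 kcal/mol.
CH3 at 240° (eclipsed): OH(0°)/F(0°) eclipsed 1.6; SH(120°)/Ph(120°) eclipsed 3.5; H(240°)/CH3(240°) eclipsed 1.4 → 6.5 kcal/mol.
CH3 at 300° (staggered): OH(0°)/CH3(300°) gauche 0.8; OH(0°)/F(60°) gauche 0.5; SH(120°)/F(60°) gauche 0.6; SH(120°)/Ph(180°) gauche 1.2 → 3.1 kcal/mol.
The maximum (6.9 kcal/mol) occurs with CH3 at 120°.

120°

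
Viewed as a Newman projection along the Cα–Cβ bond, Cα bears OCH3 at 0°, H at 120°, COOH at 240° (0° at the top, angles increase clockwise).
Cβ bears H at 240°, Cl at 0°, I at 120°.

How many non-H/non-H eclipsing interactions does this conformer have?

Non-H eclipsing pairs: OCH3(0°)/Cl(0°) — 1 interaction.

1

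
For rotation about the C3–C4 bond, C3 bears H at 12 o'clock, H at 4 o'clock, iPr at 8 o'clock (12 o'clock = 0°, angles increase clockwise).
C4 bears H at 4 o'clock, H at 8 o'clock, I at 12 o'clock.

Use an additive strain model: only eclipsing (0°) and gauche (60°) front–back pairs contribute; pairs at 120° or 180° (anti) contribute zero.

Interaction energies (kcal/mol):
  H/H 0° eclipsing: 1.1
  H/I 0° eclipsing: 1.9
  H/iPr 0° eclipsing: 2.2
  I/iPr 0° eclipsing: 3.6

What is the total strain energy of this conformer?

5.2 kcal/mol

This conformer (eclipsed): H(0°)/I(0°) eclipsed 1.9; H(120°)/H(120°) eclipsed 1.1; iPr(240°)/H(240°) eclipsed 2.2 → 5.2 kcal/mol.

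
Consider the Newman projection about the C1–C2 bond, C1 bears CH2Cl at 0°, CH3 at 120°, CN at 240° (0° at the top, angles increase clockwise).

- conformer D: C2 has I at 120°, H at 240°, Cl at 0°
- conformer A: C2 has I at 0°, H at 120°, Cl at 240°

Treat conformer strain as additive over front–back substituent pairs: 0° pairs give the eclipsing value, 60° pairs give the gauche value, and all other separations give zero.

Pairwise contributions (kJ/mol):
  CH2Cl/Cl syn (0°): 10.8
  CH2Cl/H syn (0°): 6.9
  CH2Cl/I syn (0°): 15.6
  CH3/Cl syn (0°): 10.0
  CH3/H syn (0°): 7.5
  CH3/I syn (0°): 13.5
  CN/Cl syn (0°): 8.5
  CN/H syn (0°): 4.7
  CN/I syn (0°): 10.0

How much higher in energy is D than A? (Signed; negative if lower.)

D is eclipsed. CH2Cl at 0° is eclipsed with Cl at 0° (10.8); CH3 at 120° is eclipsed with I at 120° (13.5); CN at 240° is eclipsed with H at 240° (4.7). Total 29.0 kJ/mol.
A is eclipsed. CH2Cl at 0° is eclipsed with I at 0° (15.6); CH3 at 120° is eclipsed with H at 120° (7.5); CN at 240° is eclipsed with Cl at 240° (8.5). Total 31.6 kJ/mol.
E(D) − E(A) = 29.0 − 31.6 = -2.6 kJ/mol.

-2.6 kJ/mol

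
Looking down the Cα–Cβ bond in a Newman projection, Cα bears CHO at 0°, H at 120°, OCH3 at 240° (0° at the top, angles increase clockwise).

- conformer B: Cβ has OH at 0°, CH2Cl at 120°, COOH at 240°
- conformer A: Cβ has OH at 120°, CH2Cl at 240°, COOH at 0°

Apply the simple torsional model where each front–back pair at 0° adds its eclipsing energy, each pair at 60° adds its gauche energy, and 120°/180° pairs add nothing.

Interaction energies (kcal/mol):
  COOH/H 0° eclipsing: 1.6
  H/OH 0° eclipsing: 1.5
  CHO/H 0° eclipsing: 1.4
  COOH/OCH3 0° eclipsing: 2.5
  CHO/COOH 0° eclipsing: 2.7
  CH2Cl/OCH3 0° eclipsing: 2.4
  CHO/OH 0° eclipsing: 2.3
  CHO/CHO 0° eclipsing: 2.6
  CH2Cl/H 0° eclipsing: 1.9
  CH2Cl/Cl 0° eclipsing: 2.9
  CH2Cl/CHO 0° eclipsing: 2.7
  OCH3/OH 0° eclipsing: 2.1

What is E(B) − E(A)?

+0.1 kcal/mol

B (eclipsed): CHO–OH eclipsed, H–CH2Cl eclipsed, OCH3–COOH eclipsed; 2.3 + 1.9 + 2.5 = 6.7 kcal/mol.
A (eclipsed): CHO–COOH eclipsed, H–OH eclipsed, OCH3–CH2Cl eclipsed; 2.7 + 1.5 + 2.4 = 6.6 kcal/mol.
E(B) − E(A) = 6.7 − 6.6 = +0.1 kcal/mol.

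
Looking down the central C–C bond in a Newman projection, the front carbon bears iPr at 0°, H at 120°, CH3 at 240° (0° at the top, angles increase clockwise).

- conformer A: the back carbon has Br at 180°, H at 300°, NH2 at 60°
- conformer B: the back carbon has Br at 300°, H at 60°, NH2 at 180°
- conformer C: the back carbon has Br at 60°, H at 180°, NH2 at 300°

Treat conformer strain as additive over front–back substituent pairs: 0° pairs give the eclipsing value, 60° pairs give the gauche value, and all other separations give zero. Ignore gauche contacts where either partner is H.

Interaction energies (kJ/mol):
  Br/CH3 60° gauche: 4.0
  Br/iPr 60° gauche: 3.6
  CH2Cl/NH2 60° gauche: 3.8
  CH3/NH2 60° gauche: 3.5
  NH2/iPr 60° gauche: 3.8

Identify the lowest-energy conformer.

A (staggered): iPr(0°)/NH2(60°) gauche 3.8; CH3(240°)/Br(180°) gauche 4.0 → 7.8 kJ/mol.
B (staggered): iPr(0°)/Br(300°) gauche 3.6; CH3(240°)/Br(300°) gauche 4.0; CH3(240°)/NH2(180°) gauche 3.5 → 11.1 kJ/mol.
C (staggered): iPr(0°)/Br(60°) gauche 3.6; iPr(0°)/NH2(300°) gauche 3.8; CH3(240°)/NH2(300°) gauche 3.5 → 10.9 kJ/mol.
A has the lowest total (7.8 kJ/mol).

A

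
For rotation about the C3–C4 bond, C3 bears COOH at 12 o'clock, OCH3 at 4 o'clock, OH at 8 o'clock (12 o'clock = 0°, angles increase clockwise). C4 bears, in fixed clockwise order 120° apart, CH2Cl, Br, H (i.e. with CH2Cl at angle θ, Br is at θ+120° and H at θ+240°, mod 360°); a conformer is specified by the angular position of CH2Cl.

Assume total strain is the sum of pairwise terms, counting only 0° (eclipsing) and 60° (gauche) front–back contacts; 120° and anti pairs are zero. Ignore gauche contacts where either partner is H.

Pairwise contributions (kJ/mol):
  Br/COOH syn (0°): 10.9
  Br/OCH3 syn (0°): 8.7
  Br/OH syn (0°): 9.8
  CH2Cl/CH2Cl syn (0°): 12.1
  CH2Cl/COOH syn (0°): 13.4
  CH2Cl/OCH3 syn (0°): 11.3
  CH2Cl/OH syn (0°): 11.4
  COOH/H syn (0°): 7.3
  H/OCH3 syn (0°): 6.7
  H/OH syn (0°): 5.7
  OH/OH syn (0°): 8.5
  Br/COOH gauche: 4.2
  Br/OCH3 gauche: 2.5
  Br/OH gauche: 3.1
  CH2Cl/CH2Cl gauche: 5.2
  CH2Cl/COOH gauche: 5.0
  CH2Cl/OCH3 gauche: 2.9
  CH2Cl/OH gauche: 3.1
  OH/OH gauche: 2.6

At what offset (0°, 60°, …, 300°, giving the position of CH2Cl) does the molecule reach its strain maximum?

CH2Cl at 0° (eclipsed): COOH(0°)/CH2Cl(0°) eclipsed 13.4; OCH3(120°)/Br(120°) eclipsed 8.7; OH(240°)/H(240°) eclipsed 5.7 → 27.8 kJ/mol.
CH2Cl at 60° (staggered): COOH(0°)/CH2Cl(60°) gauche 5.0; OCH3(120°)/CH2Cl(60°) gauche 2.9; OCH3(120°)/Br(180°) gauche 2.5; OH(240°)/Br(180°) gauche 3.1 → 13.5 kJ/mol.
CH2Cl at 120° (eclipsed): COOH(0°)/H(0°) eclipsed 7.3; OCH3(120°)/CH2Cl(120°) eclipsed 11.3; OH(240°)/Br(240°) eclipsed 9.8 → 28.4 kJ/mol.
CH2Cl at 180° (staggered): COOH(0°)/Br(300°) gauche 4.2; OCH3(120°)/CH2Cl(180°) gauche 2.9; OH(240°)/CH2Cl(180°) gauche 3.1; OH(240°)/Br(300°) gauche 3.1 → 13.3 kJ/mol.
CH2Cl at 240° (eclipsed): COOH(0°)/Br(0°) eclipsed 10.9; OCH3(120°)/H(120°) eclipsed 6.7; OH(240°)/CH2Cl(240°) eclipsed 11.4 → 29.0 kJ/mol.
CH2Cl at 300° (staggered): COOH(0°)/CH2Cl(300°) gauche 5.0; COOH(0°)/Br(60°) gauche 4.2; OCH3(120°)/Br(60°) gauche 2.5; OH(240°)/CH2Cl(300°) gauche 3.1 → 14.8 kJ/mol.
The maximum (29.0 kJ/mol) occurs with CH2Cl at 240°.

240°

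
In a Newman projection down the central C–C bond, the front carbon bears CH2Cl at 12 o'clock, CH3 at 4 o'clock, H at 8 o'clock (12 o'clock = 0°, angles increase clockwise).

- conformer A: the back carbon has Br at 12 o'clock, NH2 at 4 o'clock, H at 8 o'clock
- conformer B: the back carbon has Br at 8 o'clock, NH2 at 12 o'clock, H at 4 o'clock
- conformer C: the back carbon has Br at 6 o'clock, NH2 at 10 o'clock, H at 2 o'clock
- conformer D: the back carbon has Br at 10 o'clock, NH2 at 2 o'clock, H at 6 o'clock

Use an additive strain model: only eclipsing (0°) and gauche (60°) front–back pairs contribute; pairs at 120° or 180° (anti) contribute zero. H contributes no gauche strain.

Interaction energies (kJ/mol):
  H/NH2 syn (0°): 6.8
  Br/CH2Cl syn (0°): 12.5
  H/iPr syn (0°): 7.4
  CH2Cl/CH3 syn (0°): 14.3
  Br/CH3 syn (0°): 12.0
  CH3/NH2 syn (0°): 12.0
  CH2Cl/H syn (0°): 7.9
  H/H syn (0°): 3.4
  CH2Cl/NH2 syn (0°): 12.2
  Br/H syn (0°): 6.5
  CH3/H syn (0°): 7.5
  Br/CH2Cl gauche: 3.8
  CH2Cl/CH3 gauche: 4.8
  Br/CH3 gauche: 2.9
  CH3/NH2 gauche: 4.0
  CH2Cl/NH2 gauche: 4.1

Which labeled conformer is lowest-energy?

A is eclipsed. CH2Cl at 0° is eclipsed with Br at 0° (12.5); CH3 at 120° is eclipsed with NH2 at 120° (12.0); H at 240° is eclipsed with H at 240° (3.4). Total 27.9 kJ/mol.
B is eclipsed. CH2Cl at 0° is eclipsed with NH2 at 0° (12.2); CH3 at 120° is eclipsed with H at 120° (7.5); H at 240° is eclipsed with Br at 240° (6.5). Total 26.2 kJ/mol.
C is staggered. CH2Cl at 0° is gauche with NH2 at 300° (4.1); CH3 at 120° is gauche with Br at 180° (2.9). Total 7.0 kJ/mol.
D is staggered. CH2Cl at 0° is gauche with Br at 300° (3.8); CH2Cl at 0° is gauche with NH2 at 60° (4.1); CH3 at 120° is gauche with NH2 at 60° (4.0). Total 11.9 kJ/mol.
C has the lowest total (7.0 kJ/mol).

C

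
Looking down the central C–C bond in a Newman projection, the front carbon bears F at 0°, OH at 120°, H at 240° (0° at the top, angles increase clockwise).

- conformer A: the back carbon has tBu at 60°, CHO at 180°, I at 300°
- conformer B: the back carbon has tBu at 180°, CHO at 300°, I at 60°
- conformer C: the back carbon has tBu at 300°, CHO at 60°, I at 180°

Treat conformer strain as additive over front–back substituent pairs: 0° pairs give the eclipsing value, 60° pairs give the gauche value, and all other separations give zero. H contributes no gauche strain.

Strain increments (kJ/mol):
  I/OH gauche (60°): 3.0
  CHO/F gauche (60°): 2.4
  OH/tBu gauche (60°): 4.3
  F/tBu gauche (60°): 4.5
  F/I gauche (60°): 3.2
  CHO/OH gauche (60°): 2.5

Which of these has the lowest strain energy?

C

A (staggered): F–tBu gauche, F–I gauche, OH–tBu gauche, OH–CHO gauche; 4.5 + 3.2 + 4.3 + 2.5 = 14.5 kJ/mol.
B (staggered): F–CHO gauche, F–I gauche, OH–tBu gauche, OH–I gauche; 2.4 + 3.2 + 4.3 + 3.0 = 12.9 kJ/mol.
C (staggered): F–tBu gauche, F–CHO gauche, OH–CHO gauche, OH–I gauche; 4.5 + 2.4 + 2.5 + 3.0 = 12.4 kJ/mol.
C has the lowest total (12.4 kJ/mol).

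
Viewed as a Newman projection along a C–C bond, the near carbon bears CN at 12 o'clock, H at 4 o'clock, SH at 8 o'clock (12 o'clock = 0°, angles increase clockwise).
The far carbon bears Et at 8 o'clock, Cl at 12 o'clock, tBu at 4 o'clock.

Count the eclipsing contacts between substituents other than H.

Non-H eclipsing pairs: CN(0°)/Cl(0°); SH(240°)/Et(240°) — 2 interactions.

2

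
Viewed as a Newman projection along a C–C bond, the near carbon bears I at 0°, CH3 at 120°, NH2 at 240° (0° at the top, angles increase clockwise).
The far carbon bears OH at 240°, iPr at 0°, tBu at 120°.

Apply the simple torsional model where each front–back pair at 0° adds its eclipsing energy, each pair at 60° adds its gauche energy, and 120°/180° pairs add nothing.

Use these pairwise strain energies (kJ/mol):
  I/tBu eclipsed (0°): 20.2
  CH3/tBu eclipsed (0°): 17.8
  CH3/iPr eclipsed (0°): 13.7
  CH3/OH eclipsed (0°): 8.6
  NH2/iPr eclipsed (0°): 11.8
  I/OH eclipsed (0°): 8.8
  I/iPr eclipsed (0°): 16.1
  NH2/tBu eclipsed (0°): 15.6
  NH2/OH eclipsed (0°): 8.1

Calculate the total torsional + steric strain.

This conformer (eclipsed): I(0°)/iPr(0°) eclipsed 16.1; CH3(120°)/tBu(120°) eclipsed 17.8; NH2(240°)/OH(240°) eclipsed 8.1 → 42.0 kJ/mol.

42.0 kJ/mol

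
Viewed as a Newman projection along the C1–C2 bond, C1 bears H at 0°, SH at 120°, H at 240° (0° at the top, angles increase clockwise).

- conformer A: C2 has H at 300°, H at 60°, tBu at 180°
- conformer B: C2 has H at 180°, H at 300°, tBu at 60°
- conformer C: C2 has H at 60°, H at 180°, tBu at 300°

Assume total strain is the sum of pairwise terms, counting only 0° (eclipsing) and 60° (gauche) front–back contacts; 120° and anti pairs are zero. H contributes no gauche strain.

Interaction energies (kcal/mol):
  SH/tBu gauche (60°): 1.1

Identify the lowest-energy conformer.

A (staggered): SH(120°)/tBu(180°) gauche 1.1 → 1.1 kcal/mol.
B (staggered): SH(120°)/tBu(60°) gauche 1.1 → 1.1 kcal/mol.
C (staggered): no non-H gauche contacts → 0.0 kcal/mol.
C has the lowest total (0.0 kcal/mol).

C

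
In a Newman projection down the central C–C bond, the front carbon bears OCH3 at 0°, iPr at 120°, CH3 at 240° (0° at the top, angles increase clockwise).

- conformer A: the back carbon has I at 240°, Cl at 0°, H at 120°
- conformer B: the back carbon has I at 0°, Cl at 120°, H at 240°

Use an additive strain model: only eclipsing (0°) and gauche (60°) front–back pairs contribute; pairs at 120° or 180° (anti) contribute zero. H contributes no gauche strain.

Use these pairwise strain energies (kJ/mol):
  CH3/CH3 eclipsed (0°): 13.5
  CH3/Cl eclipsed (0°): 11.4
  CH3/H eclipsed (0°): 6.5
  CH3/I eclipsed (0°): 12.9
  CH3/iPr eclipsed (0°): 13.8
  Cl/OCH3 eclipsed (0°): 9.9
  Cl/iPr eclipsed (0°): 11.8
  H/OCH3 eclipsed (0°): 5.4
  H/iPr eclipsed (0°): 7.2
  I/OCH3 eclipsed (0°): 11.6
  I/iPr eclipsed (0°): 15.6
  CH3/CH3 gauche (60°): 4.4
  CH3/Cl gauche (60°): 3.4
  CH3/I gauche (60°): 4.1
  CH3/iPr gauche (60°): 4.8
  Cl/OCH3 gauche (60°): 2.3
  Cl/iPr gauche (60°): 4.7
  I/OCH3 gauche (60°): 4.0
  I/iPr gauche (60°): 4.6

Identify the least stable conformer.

A

A (eclipsed): OCH3(0°)/Cl(0°) eclipsed 9.9; iPr(120°)/H(120°) eclipsed 7.2; CH3(240°)/I(240°) eclipsed 12.9 → 30.0 kJ/mol.
B (eclipsed): OCH3(0°)/I(0°) eclipsed 11.6; iPr(120°)/Cl(120°) eclipsed 11.8; CH3(240°)/H(240°) eclipsed 6.5 → 29.9 kJ/mol.
A has the highest total (30.0 kJ/mol).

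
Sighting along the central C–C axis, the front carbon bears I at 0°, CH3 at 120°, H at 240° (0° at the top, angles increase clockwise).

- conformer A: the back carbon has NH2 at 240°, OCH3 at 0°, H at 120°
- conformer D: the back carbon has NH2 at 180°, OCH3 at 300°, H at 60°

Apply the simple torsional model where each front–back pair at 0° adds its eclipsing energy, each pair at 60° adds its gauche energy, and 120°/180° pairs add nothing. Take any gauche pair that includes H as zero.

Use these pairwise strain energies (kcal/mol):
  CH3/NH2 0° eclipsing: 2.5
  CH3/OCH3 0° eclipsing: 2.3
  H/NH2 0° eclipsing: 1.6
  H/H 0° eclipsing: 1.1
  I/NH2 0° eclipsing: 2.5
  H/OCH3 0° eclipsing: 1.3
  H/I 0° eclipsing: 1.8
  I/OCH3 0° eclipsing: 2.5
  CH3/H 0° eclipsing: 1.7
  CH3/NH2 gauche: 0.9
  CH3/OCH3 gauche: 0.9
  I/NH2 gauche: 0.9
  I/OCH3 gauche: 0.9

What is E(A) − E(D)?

A (eclipsed): I–OCH3 eclipsed, CH3–H eclipsed, H–NH2 eclipsed; 2.5 + 1.7 + 1.6 = 5.8 kcal/mol.
D (staggered): I–OCH3 gauche, CH3–NH2 gauche; 0.9 + 0.9 = 1.8 kcal/mol.
E(A) − E(D) = 5.8 − 1.8 = +4.0 kcal/mol.

+4.0 kcal/mol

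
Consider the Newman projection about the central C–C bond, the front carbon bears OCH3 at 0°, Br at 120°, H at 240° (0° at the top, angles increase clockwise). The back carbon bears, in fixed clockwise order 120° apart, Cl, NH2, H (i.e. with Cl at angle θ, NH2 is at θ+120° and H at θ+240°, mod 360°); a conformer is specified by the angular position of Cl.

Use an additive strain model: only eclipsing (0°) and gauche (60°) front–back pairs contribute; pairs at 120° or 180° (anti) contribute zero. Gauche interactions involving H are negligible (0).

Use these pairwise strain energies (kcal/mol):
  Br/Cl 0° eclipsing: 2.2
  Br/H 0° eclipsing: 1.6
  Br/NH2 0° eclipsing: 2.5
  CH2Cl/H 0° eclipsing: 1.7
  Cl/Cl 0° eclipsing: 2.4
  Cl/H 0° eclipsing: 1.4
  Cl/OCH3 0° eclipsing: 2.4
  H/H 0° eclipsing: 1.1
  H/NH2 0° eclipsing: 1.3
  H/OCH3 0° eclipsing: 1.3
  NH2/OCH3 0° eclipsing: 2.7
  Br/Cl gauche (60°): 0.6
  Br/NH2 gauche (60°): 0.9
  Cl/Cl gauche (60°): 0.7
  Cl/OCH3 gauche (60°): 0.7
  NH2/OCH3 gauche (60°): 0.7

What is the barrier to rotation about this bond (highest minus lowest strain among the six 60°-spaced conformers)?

Cl at 0° (eclipsed): OCH3–Cl eclipsed, Br–NH2 eclipsed, H–H eclipsed; 2.4 + 2.5 + 1.1 = 6.0 kcal/mol.
Cl at 60° (staggered): OCH3–Cl gauche, Br–Cl gauche, Br–NH2 gauche; 0.7 + 0.6 + 0.9 = 2.2 kcal/mol.
Cl at 120° (eclipsed): OCH3–H eclipsed, Br–Cl eclipsed, H–NH2 eclipsed; 1.3 + 2.2 + 1.3 = 4.8 kcal/mol.
Cl at 180° (staggered): OCH3–NH2 gauche, Br–Cl gauche; 0.7 + 0.6 = 1.3 kcal/mol.
Cl at 240° (eclipsed): OCH3–NH2 eclipsed, Br–H eclipsed, H–Cl eclipsed; 2.7 + 1.6 + 1.4 = 5.7 kcal/mol.
Cl at 300° (staggered): OCH3–Cl gauche, OCH3–NH2 gauche, Br–NH2 gauche; 0.7 + 0.7 + 0.9 = 2.3 kcal/mol.
Max at 0° (6.0 kcal/mol), min at 180° (1.3 kcal/mol); barrier = 4.7 kcal/mol.

4.7 kcal/mol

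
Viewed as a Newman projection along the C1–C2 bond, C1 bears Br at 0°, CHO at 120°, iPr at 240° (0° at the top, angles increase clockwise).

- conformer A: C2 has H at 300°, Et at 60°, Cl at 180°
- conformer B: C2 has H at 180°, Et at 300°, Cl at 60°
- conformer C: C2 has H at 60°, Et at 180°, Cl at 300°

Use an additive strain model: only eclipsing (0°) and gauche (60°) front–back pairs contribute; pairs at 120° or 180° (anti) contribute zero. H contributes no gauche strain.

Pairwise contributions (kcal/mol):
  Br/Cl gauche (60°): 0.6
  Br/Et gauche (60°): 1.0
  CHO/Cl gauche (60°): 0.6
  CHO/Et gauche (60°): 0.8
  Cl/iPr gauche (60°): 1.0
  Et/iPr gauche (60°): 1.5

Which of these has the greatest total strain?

C

A (staggered): Br–Et gauche, CHO–Et gauche, CHO–Cl gauche, iPr–Cl gauche; 1.0 + 0.8 + 0.6 + 1.0 = 3.4 kcal/mol.
B (staggered): Br–Et gauche, Br–Cl gauche, CHO–Cl gauche, iPr–Et gauche; 1.0 + 0.6 + 0.6 + 1.5 = 3.7 kcal/mol.
C (staggered): Br–Cl gauche, CHO–Et gauche, iPr–Et gauche, iPr–Cl gauche; 0.6 + 0.8 + 1.5 + 1.0 = 3.9 kcal/mol.
C has the highest total (3.9 kcal/mol).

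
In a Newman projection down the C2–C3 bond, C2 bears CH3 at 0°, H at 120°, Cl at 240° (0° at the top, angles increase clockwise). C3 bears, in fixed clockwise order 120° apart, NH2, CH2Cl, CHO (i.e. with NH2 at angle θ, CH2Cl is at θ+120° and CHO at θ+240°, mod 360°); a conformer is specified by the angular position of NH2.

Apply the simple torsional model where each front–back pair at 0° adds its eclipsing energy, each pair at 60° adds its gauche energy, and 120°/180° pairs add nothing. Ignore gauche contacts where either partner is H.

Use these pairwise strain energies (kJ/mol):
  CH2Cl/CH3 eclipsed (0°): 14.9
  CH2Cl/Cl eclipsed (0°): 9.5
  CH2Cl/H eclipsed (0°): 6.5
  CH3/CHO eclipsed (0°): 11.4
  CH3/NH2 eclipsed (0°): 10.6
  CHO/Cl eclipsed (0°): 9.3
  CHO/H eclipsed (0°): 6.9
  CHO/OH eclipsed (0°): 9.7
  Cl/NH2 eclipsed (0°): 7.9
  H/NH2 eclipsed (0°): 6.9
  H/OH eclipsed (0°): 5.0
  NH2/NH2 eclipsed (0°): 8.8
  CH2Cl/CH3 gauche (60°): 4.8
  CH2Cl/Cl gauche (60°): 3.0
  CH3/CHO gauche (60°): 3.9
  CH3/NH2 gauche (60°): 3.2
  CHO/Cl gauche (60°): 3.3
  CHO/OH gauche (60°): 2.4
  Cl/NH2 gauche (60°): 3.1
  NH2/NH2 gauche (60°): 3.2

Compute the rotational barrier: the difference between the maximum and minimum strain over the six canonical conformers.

NH2 at 0° (eclipsed): CH3(0°)/NH2(0°) eclipsed 10.6; H(120°)/CH2Cl(120°) eclipsed 6.5; Cl(240°)/CHO(240°) eclipsed 9.3 → 26.4 kJ/mol.
NH2 at 60° (staggered): CH3(0°)/NH2(60°) gauche 3.2; CH3(0°)/CHO(300°) gauche 3.9; Cl(240°)/CH2Cl(180°) gauche 3.0; Cl(240°)/CHO(300°) gauche 3.3 → 13.4 kJ/mol.
NH2 at 120° (eclipsed): CH3(0°)/CHO(0°) eclipsed 11.4; H(120°)/NH2(120°) eclipsed 6.9; Cl(240°)/CH2Cl(240°) eclipsed 9.5 → 27.8 kJ/mol.
NH2 at 180° (staggered): CH3(0°)/CH2Cl(300°) gauche 4.8; CH3(0°)/CHO(60°) gauche 3.9; Cl(240°)/NH2(180°) gauche 3.1; Cl(240°)/CH2Cl(300°) gauche 3.0 → 14.8 kJ/mol.
NH2 at 240° (eclipsed): CH3(0°)/CH2Cl(0°) eclipsed 14.9; H(120°)/CHO(120°) eclipsed 6.9; Cl(240°)/NH2(240°) eclipsed 7.9 → 29.7 kJ/mol.
NH2 at 300° (staggered): CH3(0°)/NH2(300°) gauche 3.2; CH3(0°)/CH2Cl(60°) gauche 4.8; Cl(240°)/NH2(300°) gauche 3.1; Cl(240°)/CHO(180°) gauche 3.3 → 14.4 kJ/mol.
Max at 240° (29.7 kJ/mol), min at 60° (13.4 kJ/mol); barrier = 16.3 kJ/mol.

16.3 kJ/mol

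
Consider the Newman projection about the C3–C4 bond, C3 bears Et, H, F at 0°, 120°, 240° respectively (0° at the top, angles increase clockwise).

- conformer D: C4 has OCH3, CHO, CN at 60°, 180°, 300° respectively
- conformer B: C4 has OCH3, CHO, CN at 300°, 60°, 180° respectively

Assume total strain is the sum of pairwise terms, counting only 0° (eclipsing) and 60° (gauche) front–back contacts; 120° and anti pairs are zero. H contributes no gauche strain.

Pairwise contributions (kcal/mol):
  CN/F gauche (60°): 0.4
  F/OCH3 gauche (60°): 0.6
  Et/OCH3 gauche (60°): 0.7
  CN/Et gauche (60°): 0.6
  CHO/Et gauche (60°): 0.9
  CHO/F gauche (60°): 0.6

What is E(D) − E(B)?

-0.3 kcal/mol

D (staggered): Et(0°)/OCH3(60°) gauche 0.7; Et(0°)/CN(300°) gauche 0.6; F(240°)/CHO(180°) gauche 0.6; F(240°)/CN(300°) gauche 0.4 → 2.3 kcal/mol.
B (staggered): Et(0°)/OCH3(300°) gauche 0.7; Et(0°)/CHO(60°) gauche 0.9; F(240°)/OCH3(300°) gauche 0.6; F(240°)/CN(180°) gauche 0.4 → 2.6 kcal/mol.
E(D) − E(B) = 2.3 − 2.6 = -0.3 kcal/mol.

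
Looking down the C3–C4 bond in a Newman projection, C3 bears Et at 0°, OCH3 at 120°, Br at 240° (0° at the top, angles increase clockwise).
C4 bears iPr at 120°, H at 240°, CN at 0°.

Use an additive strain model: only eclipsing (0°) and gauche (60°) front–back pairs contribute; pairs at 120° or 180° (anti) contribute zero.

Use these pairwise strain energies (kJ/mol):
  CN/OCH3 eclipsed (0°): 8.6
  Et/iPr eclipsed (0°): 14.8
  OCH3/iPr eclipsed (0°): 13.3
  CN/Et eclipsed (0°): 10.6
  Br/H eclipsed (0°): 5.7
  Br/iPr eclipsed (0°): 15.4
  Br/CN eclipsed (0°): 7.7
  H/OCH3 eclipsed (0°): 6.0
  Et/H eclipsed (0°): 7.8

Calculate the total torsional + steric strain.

This conformer (eclipsed): Et–CN eclipsed, OCH3–iPr eclipsed, Br–H eclipsed; 10.6 + 13.3 + 5.7 = 29.6 kJ/mol.

29.6 kJ/mol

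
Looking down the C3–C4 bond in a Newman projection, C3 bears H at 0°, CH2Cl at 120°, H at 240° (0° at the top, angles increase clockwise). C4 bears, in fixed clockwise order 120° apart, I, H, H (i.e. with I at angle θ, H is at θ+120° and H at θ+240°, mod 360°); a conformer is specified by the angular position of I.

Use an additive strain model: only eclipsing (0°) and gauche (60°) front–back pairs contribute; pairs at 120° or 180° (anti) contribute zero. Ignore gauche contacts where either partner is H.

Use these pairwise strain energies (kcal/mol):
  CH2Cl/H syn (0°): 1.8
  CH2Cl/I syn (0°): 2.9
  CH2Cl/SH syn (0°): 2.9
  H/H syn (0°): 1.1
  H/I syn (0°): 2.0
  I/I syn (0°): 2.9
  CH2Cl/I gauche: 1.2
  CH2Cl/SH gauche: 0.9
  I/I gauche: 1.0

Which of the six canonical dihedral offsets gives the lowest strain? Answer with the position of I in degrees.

I at 0° (eclipsed): H–I eclipsed, CH2Cl–H eclipsed, H–H eclipsed; 2.0 + 1.8 + 1.1 = 4.9 kcal/mol.
I at 60° (staggered): CH2Cl–I gauche; 1.2 = 1.2 kcal/mol.
I at 120° (eclipsed): H–H eclipsed, CH2Cl–I eclipsed, H–H eclipsed; 1.1 + 2.9 + 1.1 = 5.1 kcal/mol.
I at 180° (staggered): CH2Cl–I gauche; 1.2 = 1.2 kcal/mol.
I at 240° (eclipsed): H–H eclipsed, CH2Cl–H eclipsed, H–I eclipsed; 1.1 + 1.8 + 2.0 = 4.9 kcal/mol.
I at 300° (staggered): no non-H gauche contacts → 0.0 kcal/mol.
The minimum (0.0 kcal/mol) occurs with I at 300°.

300°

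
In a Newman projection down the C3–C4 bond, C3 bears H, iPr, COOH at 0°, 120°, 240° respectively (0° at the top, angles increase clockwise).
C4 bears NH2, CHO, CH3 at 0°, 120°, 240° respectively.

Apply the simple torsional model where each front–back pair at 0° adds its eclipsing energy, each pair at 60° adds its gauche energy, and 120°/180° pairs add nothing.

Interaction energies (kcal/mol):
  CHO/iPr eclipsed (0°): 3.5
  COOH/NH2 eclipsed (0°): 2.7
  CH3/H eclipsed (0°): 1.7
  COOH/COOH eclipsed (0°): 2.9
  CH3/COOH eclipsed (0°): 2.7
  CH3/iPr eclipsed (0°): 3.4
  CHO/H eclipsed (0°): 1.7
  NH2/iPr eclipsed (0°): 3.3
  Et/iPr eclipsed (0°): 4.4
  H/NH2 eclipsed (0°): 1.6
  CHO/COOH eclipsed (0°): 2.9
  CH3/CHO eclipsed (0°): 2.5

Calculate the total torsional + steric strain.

This conformer (eclipsed): H(0°)/NH2(0°) eclipsed 1.6; iPr(120°)/CHO(120°) eclipsed 3.5; COOH(240°)/CH3(240°) eclipsed 2.7 → 7.8 kcal/mol.

7.8 kcal/mol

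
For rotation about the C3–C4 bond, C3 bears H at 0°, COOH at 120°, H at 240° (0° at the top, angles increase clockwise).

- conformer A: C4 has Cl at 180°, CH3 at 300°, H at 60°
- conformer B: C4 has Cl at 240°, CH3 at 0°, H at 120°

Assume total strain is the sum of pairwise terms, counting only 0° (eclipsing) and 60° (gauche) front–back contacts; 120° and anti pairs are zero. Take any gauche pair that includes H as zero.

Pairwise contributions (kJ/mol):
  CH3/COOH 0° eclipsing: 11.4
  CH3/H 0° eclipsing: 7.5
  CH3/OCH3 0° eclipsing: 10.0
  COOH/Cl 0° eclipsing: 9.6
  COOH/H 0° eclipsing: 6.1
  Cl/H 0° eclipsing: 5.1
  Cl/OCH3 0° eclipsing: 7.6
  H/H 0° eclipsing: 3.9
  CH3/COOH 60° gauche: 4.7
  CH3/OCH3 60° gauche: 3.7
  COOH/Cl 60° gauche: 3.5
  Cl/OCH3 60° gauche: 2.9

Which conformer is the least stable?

B

A is staggered. COOH at 120° is gauche with Cl at 180° (3.5). Total 3.5 kJ/mol.
B is eclipsed. H at 0° is eclipsed with CH3 at 0° (7.5); COOH at 120° is eclipsed with H at 120° (6.1); H at 240° is eclipsed with Cl at 240° (5.1). Total 18.7 kJ/mol.
B has the highest total (18.7 kJ/mol).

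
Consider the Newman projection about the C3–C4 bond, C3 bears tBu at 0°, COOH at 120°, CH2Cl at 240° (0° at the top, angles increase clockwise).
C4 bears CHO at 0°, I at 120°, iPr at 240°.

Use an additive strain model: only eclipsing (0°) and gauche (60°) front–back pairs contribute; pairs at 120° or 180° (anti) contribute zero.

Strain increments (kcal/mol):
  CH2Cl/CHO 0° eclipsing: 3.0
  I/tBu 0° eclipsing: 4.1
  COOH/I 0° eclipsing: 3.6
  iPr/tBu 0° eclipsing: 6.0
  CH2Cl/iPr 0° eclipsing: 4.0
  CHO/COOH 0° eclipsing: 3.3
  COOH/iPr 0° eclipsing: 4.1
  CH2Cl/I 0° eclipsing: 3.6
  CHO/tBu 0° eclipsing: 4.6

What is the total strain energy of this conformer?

This conformer (eclipsed): tBu(0°)/CHO(0°) eclipsed 4.6; COOH(120°)/I(120°) eclipsed 3.6; CH2Cl(240°)/iPr(240°) eclipsed 4.0 → 12.2 kcal/mol.

12.2 kcal/mol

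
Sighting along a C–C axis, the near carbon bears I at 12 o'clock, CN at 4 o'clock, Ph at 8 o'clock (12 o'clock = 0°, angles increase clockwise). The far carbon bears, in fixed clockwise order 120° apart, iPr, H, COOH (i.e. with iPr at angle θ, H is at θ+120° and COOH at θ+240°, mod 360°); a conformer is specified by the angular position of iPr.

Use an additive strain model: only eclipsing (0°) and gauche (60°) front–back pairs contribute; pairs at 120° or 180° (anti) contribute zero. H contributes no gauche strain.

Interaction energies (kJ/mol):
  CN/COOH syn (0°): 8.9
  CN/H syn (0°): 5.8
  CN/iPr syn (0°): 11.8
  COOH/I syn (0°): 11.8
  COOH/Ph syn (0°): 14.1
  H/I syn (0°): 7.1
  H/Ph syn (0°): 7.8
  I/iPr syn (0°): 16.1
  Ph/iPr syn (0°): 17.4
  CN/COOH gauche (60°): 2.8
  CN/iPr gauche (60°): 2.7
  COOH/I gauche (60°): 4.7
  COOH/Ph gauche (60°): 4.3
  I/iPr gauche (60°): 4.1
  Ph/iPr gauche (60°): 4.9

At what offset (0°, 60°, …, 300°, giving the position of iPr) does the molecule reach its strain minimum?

iPr at 0° (eclipsed): I–iPr eclipsed, CN–H eclipsed, Ph–COOH eclipsed; 16.1 + 5.8 + 14.1 = 36.0 kJ/mol.
iPr at 60° (staggered): I–iPr gauche, I–COOH gauche, CN–iPr gauche, Ph–COOH gauche; 4.1 + 4.7 + 2.7 + 4.3 = 15.8 kJ/mol.
iPr at 120° (eclipsed): I–COOH eclipsed, CN–iPr eclipsed, Ph–H eclipsed; 11.8 + 11.8 + 7.8 = 31.4 kJ/mol.
iPr at 180° (staggered): I–COOH gauche, CN–iPr gauche, CN–COOH gauche, Ph–iPr gauche; 4.7 + 2.7 + 2.8 + 4.9 = 15.1 kJ/mol.
iPr at 240° (eclipsed): I–H eclipsed, CN–COOH eclipsed, Ph–iPr eclipsed; 7.1 + 8.9 + 17.4 = 33.4 kJ/mol.
iPr at 300° (staggered): I–iPr gauche, CN–COOH gauche, Ph–iPr gauche, Ph–COOH gauche; 4.1 + 2.8 + 4.9 + 4.3 = 16.1 kJ/mol.
The minimum (15.1 kJ/mol) occurs with iPr at 180°.

180°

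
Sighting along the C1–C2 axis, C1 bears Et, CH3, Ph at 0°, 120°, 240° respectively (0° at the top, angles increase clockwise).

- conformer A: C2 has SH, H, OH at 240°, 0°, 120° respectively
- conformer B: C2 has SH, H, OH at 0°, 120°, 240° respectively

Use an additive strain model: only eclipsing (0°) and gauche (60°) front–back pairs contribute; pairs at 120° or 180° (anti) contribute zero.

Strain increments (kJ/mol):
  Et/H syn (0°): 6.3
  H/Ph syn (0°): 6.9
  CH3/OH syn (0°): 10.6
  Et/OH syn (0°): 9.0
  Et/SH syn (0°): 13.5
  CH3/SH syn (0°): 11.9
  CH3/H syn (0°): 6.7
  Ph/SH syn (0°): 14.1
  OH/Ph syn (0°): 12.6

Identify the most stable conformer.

A is eclipsed. Et at 0° is eclipsed with H at 0° (6.3); CH3 at 120° is eclipsed with OH at 120° (10.6); Ph at 240° is eclipsed with SH at 240° (14.1). Total 31.0 kJ/mol.
B is eclipsed. Et at 0° is eclipsed with SH at 0° (13.5); CH3 at 120° is eclipsed with H at 120° (6.7); Ph at 240° is eclipsed with OH at 240° (12.6). Total 32.8 kJ/mol.
A has the lowest total (31.0 kJ/mol).

A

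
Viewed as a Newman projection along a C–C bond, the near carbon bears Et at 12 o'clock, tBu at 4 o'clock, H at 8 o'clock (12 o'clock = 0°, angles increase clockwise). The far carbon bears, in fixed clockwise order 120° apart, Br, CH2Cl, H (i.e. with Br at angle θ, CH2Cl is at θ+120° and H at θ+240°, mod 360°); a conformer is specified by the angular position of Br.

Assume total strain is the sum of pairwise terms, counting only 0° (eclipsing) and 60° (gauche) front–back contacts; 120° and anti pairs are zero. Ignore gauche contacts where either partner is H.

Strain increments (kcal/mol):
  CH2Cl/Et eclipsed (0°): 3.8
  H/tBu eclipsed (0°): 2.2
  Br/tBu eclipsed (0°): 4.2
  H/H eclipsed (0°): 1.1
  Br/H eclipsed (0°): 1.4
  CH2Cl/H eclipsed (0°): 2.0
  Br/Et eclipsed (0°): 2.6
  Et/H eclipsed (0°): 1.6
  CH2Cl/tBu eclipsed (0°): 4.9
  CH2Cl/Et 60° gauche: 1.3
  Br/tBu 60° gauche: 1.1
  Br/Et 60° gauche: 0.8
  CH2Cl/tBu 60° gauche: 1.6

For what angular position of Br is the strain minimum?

Br at 0° (eclipsed): Et(0°)/Br(0°) eclipsed 2.6; tBu(120°)/CH2Cl(120°) eclipsed 4.9; H(240°)/H(240°) eclipsed 1.1 → 8.6 kcal/mol.
Br at 60° (staggered): Et(0°)/Br(60°) gauche 0.8; tBu(120°)/Br(60°) gauche 1.1; tBu(120°)/CH2Cl(180°) gauche 1.6 → 3.5 kcal/mol.
Br at 120° (eclipsed): Et(0°)/H(0°) eclipsed 1.6; tBu(120°)/Br(120°) eclipsed 4.2; H(240°)/CH2Cl(240°) eclipsed 2.0 → 7.8 kcal/mol.
Br at 180° (staggered): Et(0°)/CH2Cl(300°) gauche 1.3; tBu(120°)/Br(180°) gauche 1.1 → 2.4 kcal/mol.
Br at 240° (eclipsed): Et(0°)/CH2Cl(0°) eclipsed 3.8; tBu(120°)/H(120°) eclipsed 2.2; H(240°)/Br(240°) eclipsed 1.4 → 7.4 kcal/mol.
Br at 300° (staggered): Et(0°)/Br(300°) gauche 0.8; Et(0°)/CH2Cl(60°) gauche 1.3; tBu(120°)/CH2Cl(60°) gauche 1.6 → 3.7 kcal/mol.
The minimum (2.4 kcal/mol) occurs with Br at 180°.

180°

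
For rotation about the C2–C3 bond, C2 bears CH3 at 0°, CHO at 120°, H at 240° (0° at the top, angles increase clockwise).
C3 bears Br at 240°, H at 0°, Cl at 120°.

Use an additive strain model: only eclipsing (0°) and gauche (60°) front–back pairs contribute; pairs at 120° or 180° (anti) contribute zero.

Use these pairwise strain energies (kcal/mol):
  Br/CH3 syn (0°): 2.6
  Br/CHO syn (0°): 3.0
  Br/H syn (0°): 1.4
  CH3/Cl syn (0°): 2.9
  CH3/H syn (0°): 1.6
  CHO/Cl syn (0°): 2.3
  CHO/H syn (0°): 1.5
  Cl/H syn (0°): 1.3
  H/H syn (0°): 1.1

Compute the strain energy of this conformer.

5.3 kcal/mol

This conformer is eclipsed. CH3 at 0° is eclipsed with H at 0° (1.6); CHO at 120° is eclipsed with Cl at 120° (2.3); H at 240° is eclipsed with Br at 240° (1.4). Total 5.3 kcal/mol.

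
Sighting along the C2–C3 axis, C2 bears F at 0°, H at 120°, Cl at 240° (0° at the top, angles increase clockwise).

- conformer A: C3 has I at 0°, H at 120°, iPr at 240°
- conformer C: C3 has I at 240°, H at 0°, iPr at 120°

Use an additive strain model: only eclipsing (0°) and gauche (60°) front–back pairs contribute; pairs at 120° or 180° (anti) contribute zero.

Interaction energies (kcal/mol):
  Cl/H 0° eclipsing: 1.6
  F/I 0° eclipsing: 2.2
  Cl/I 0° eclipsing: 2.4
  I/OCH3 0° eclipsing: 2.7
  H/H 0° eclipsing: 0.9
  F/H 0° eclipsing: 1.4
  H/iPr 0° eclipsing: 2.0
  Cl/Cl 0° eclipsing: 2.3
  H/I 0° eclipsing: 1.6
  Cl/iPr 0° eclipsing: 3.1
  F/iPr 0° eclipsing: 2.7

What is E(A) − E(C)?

+0.4 kcal/mol

A (eclipsed): F(0°)/I(0°) eclipsed 2.2; H(120°)/H(120°) eclipsed 0.9; Cl(240°)/iPr(240°) eclipsed 3.1 → 6.2 kcal/mol.
C (eclipsed): F(0°)/H(0°) eclipsed 1.4; H(120°)/iPr(120°) eclipsed 2.0; Cl(240°)/I(240°) eclipsed 2.4 → 5.8 kcal/mol.
E(A) − E(C) = 6.2 − 5.8 = +0.4 kcal/mol.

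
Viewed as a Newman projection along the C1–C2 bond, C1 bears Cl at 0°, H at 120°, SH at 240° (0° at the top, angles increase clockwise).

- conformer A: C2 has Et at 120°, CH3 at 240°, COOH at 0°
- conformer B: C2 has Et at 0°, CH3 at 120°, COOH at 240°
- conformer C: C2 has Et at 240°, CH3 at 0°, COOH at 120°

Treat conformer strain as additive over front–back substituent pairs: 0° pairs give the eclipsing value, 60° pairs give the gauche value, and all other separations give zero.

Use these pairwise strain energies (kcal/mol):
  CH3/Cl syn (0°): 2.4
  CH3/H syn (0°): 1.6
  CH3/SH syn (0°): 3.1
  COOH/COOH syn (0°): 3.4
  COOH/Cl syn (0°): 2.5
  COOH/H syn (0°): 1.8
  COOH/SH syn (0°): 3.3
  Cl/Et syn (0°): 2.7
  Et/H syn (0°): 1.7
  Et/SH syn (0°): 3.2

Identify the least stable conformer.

B

A (eclipsed): Cl–COOH eclipsed, H–Et eclipsed, SH–CH3 eclipsed; 2.5 + 1.7 + 3.1 = 7.3 kcal/mol.
B (eclipsed): Cl–Et eclipsed, H–CH3 eclipsed, SH–COOH eclipsed; 2.7 + 1.6 + 3.3 = 7.6 kcal/mol.
C (eclipsed): Cl–CH3 eclipsed, H–COOH eclipsed, SH–Et eclipsed; 2.4 + 1.8 + 3.2 = 7.4 kcal/mol.
B has the highest total (7.6 kcal/mol).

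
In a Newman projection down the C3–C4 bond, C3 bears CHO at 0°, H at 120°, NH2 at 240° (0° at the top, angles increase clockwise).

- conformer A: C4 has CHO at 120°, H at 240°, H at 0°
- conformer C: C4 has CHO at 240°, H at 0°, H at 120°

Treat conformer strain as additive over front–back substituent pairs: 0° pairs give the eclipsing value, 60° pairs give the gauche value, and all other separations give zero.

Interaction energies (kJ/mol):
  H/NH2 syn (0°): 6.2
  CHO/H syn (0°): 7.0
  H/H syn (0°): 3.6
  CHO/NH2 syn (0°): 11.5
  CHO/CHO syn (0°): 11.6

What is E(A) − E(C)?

A (eclipsed): CHO–H eclipsed, H–CHO eclipsed, NH2–H eclipsed; 7.0 + 7.0 + 6.2 = 20.2 kJ/mol.
C (eclipsed): CHO–H eclipsed, H–H eclipsed, NH2–CHO eclipsed; 7.0 + 3.6 + 11.5 = 22.1 kJ/mol.
E(A) − E(C) = 20.2 − 22.1 = -1.9 kJ/mol.

-1.9 kJ/mol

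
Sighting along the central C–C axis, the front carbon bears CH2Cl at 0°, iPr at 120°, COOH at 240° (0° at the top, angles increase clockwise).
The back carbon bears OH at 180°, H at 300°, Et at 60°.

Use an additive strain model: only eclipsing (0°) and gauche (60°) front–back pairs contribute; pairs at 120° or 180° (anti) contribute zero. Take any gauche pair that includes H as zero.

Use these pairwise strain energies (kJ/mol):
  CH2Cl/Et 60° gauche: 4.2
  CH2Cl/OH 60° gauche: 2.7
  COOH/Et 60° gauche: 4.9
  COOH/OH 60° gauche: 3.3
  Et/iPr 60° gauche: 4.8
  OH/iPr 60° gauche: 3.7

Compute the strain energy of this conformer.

This conformer (staggered): CH2Cl(0°)/Et(60°) gauche 4.2; iPr(120°)/OH(180°) gauche 3.7; iPr(120°)/Et(60°) gauche 4.8; COOH(240°)/OH(180°) gauche 3.3 → 16.0 kJ/mol.

16.0 kJ/mol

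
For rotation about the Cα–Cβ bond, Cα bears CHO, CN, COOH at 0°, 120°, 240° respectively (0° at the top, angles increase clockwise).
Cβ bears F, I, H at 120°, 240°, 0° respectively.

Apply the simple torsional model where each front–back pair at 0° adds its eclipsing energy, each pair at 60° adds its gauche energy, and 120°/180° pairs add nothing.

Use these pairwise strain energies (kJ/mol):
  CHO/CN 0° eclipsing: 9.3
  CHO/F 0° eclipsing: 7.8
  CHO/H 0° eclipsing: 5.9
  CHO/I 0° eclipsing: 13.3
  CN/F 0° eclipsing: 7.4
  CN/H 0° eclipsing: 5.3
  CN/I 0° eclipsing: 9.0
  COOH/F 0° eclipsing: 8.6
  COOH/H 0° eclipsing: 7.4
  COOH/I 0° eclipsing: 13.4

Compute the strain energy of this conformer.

26.7 kJ/mol

This conformer (eclipsed): CHO–H eclipsed, CN–F eclipsed, COOH–I eclipsed; 5.9 + 7.4 + 13.4 = 26.7 kJ/mol.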